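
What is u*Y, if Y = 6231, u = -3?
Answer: -18693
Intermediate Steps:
u*Y = -3*6231 = -18693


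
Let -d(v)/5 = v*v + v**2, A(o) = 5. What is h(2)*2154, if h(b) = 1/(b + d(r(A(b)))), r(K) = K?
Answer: -1077/124 ≈ -8.6855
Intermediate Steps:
d(v) = -10*v**2 (d(v) = -5*(v*v + v**2) = -5*(v**2 + v**2) = -10*v**2)
h(b) = 1/(-250 + b) (h(b) = 1/(b - 10*5**2) = 1/(b - 10*25) = 1/(b - 250) = 1/(-250 + b))
h(2)*2154 = 2154/(-250 + 2) = 2154/(-248) = -1/248*2154 = -1077/124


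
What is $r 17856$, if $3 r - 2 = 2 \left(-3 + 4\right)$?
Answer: $23808$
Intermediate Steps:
$r = \frac{4}{3}$ ($r = \frac{2}{3} + \frac{2 \left(-3 + 4\right)}{3} = \frac{2}{3} + \frac{2 \cdot 1}{3} = \frac{2}{3} + \frac{1}{3} \cdot 2 = \frac{2}{3} + \frac{2}{3} = \frac{4}{3} \approx 1.3333$)
$r 17856 = \frac{4}{3} \cdot 17856 = 23808$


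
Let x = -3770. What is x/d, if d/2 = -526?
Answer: 1885/526 ≈ 3.5836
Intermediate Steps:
d = -1052 (d = 2*(-526) = -1052)
x/d = -3770/(-1052) = -3770*(-1/1052) = 1885/526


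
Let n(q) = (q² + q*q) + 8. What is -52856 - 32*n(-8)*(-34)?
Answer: 95112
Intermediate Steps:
n(q) = 8 + 2*q² (n(q) = (q² + q²) + 8 = 2*q² + 8 = 8 + 2*q²)
-52856 - 32*n(-8)*(-34) = -52856 - 32*(8 + 2*(-8)²)*(-34) = -52856 - 32*(8 + 2*64)*(-34) = -52856 - 32*(8 + 128)*(-34) = -52856 - 32*136*(-34) = -52856 - 4352*(-34) = -52856 + 147968 = 95112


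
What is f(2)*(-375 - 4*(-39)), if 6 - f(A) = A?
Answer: -876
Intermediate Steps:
f(A) = 6 - A
f(2)*(-375 - 4*(-39)) = (6 - 1*2)*(-375 - 4*(-39)) = (6 - 2)*(-375 + 156) = 4*(-219) = -876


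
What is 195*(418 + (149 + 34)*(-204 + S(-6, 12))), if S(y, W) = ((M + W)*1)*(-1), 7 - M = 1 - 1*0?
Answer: -7840560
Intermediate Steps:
M = 6 (M = 7 - (1 - 1*0) = 7 - (1 + 0) = 7 - 1*1 = 7 - 1 = 6)
S(y, W) = -6 - W (S(y, W) = ((6 + W)*1)*(-1) = (6 + W)*(-1) = -6 - W)
195*(418 + (149 + 34)*(-204 + S(-6, 12))) = 195*(418 + (149 + 34)*(-204 + (-6 - 1*12))) = 195*(418 + 183*(-204 + (-6 - 12))) = 195*(418 + 183*(-204 - 18)) = 195*(418 + 183*(-222)) = 195*(418 - 40626) = 195*(-40208) = -7840560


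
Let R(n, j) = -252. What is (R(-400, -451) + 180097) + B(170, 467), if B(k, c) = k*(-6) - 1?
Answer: 178824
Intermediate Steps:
B(k, c) = -1 - 6*k (B(k, c) = -6*k - 1 = -1 - 6*k)
(R(-400, -451) + 180097) + B(170, 467) = (-252 + 180097) + (-1 - 6*170) = 179845 + (-1 - 1020) = 179845 - 1021 = 178824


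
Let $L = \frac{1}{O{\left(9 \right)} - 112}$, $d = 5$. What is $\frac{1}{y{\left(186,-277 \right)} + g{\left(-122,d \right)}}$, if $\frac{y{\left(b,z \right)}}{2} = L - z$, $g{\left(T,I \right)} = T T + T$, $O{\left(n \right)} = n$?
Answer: $\frac{103}{1577546} \approx 6.5291 \cdot 10^{-5}$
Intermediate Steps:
$L = - \frac{1}{103}$ ($L = \frac{1}{9 - 112} = \frac{1}{-103} = - \frac{1}{103} \approx -0.0097087$)
$g{\left(T,I \right)} = T + T^{2}$ ($g{\left(T,I \right)} = T^{2} + T = T + T^{2}$)
$y{\left(b,z \right)} = - \frac{2}{103} - 2 z$ ($y{\left(b,z \right)} = 2 \left(- \frac{1}{103} - z\right) = - \frac{2}{103} - 2 z$)
$\frac{1}{y{\left(186,-277 \right)} + g{\left(-122,d \right)}} = \frac{1}{\left(- \frac{2}{103} - -554\right) - 122 \left(1 - 122\right)} = \frac{1}{\left(- \frac{2}{103} + 554\right) - -14762} = \frac{1}{\frac{57060}{103} + 14762} = \frac{1}{\frac{1577546}{103}} = \frac{103}{1577546}$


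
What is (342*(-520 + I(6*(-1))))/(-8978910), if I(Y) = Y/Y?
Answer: 29583/1496485 ≈ 0.019768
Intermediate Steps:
I(Y) = 1
(342*(-520 + I(6*(-1))))/(-8978910) = (342*(-520 + 1))/(-8978910) = (342*(-519))*(-1/8978910) = -177498*(-1/8978910) = 29583/1496485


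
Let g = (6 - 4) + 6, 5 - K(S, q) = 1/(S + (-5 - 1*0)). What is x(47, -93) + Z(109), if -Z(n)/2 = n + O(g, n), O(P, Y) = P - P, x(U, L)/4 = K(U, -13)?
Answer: -4160/21 ≈ -198.10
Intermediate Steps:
K(S, q) = 5 - 1/(-5 + S) (K(S, q) = 5 - 1/(S + (-5 - 1*0)) = 5 - 1/(S + (-5 + 0)) = 5 - 1/(S - 5) = 5 - 1/(-5 + S))
g = 8 (g = 2 + 6 = 8)
x(U, L) = 4*(-26 + 5*U)/(-5 + U) (x(U, L) = 4*((-26 + 5*U)/(-5 + U)) = 4*(-26 + 5*U)/(-5 + U))
O(P, Y) = 0
Z(n) = -2*n (Z(n) = -2*(n + 0) = -2*n)
x(47, -93) + Z(109) = 4*(-26 + 5*47)/(-5 + 47) - 2*109 = 4*(-26 + 235)/42 - 218 = 4*(1/42)*209 - 218 = 418/21 - 218 = -4160/21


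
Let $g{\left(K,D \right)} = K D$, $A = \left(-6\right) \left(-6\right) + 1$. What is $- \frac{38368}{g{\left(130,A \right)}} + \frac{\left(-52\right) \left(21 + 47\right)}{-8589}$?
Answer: $- \frac{156267296}{20656545} \approx -7.565$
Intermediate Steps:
$A = 37$ ($A = 36 + 1 = 37$)
$g{\left(K,D \right)} = D K$
$- \frac{38368}{g{\left(130,A \right)}} + \frac{\left(-52\right) \left(21 + 47\right)}{-8589} = - \frac{38368}{37 \cdot 130} + \frac{\left(-52\right) \left(21 + 47\right)}{-8589} = - \frac{38368}{4810} + \left(-52\right) 68 \left(- \frac{1}{8589}\right) = \left(-38368\right) \frac{1}{4810} - - \frac{3536}{8589} = - \frac{19184}{2405} + \frac{3536}{8589} = - \frac{156267296}{20656545}$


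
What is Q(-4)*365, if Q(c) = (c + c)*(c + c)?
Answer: 23360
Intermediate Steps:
Q(c) = 4*c**2 (Q(c) = (2*c)*(2*c) = 4*c**2)
Q(-4)*365 = (4*(-4)**2)*365 = (4*16)*365 = 64*365 = 23360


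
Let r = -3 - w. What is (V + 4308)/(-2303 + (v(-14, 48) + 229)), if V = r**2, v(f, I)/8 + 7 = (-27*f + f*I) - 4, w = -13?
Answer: -2204/2257 ≈ -0.97652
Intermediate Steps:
v(f, I) = -88 - 216*f + 8*I*f (v(f, I) = -56 + 8*((-27*f + f*I) - 4) = -56 + 8*((-27*f + I*f) - 4) = -56 + 8*(-4 - 27*f + I*f) = -56 + (-32 - 216*f + 8*I*f) = -88 - 216*f + 8*I*f)
r = 10 (r = -3 - 1*(-13) = -3 + 13 = 10)
V = 100 (V = 10**2 = 100)
(V + 4308)/(-2303 + (v(-14, 48) + 229)) = (100 + 4308)/(-2303 + ((-88 - 216*(-14) + 8*48*(-14)) + 229)) = 4408/(-2303 + ((-88 + 3024 - 5376) + 229)) = 4408/(-2303 + (-2440 + 229)) = 4408/(-2303 - 2211) = 4408/(-4514) = 4408*(-1/4514) = -2204/2257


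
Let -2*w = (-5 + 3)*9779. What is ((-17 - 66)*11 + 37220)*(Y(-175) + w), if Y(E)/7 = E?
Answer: 310570078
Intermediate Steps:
Y(E) = 7*E
w = 9779 (w = -(-5 + 3)*9779/2 = -(-1)*9779 = -½*(-19558) = 9779)
((-17 - 66)*11 + 37220)*(Y(-175) + w) = ((-17 - 66)*11 + 37220)*(7*(-175) + 9779) = (-83*11 + 37220)*(-1225 + 9779) = (-913 + 37220)*8554 = 36307*8554 = 310570078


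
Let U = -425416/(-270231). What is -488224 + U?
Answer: -3217874008/6591 ≈ -4.8822e+5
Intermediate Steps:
U = 10376/6591 (U = -425416*(-1/270231) = 10376/6591 ≈ 1.5743)
-488224 + U = -488224 + 10376/6591 = -3217874008/6591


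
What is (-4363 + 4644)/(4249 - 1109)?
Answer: 281/3140 ≈ 0.089490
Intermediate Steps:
(-4363 + 4644)/(4249 - 1109) = 281/3140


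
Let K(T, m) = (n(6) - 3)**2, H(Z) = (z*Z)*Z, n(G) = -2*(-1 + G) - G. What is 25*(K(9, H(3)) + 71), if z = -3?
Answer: 10800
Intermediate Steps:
n(G) = 2 - 3*G (n(G) = (2 - 2*G) - G = 2 - 3*G)
H(Z) = -3*Z**2 (H(Z) = (-3*Z)*Z = -3*Z**2)
K(T, m) = 361 (K(T, m) = ((2 - 3*6) - 3)**2 = ((2 - 18) - 3)**2 = (-16 - 3)**2 = (-19)**2 = 361)
25*(K(9, H(3)) + 71) = 25*(361 + 71) = 25*432 = 10800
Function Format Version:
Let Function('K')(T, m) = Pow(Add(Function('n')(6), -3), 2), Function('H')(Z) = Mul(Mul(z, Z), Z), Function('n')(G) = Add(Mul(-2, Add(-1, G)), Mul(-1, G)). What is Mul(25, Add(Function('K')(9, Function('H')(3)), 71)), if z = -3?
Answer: 10800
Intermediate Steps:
Function('n')(G) = Add(2, Mul(-3, G)) (Function('n')(G) = Add(Add(2, Mul(-2, G)), Mul(-1, G)) = Add(2, Mul(-3, G)))
Function('H')(Z) = Mul(-3, Pow(Z, 2)) (Function('H')(Z) = Mul(Mul(-3, Z), Z) = Mul(-3, Pow(Z, 2)))
Function('K')(T, m) = 361 (Function('K')(T, m) = Pow(Add(Add(2, Mul(-3, 6)), -3), 2) = Pow(Add(Add(2, -18), -3), 2) = Pow(Add(-16, -3), 2) = Pow(-19, 2) = 361)
Mul(25, Add(Function('K')(9, Function('H')(3)), 71)) = Mul(25, Add(361, 71)) = Mul(25, 432) = 10800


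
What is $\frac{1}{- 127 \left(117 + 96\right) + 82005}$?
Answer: $\frac{1}{54954} \approx 1.8197 \cdot 10^{-5}$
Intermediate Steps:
$\frac{1}{- 127 \left(117 + 96\right) + 82005} = \frac{1}{\left(-127\right) 213 + 82005} = \frac{1}{-27051 + 82005} = \frac{1}{54954}$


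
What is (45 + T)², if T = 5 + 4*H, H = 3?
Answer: 3844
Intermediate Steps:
T = 17 (T = 5 + 4*3 = 5 + 12 = 17)
(45 + T)² = (45 + 17)² = 62² = 3844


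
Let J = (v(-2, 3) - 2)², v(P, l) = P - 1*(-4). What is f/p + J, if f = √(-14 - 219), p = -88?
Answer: -I*√233/88 ≈ -0.17346*I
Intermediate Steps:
v(P, l) = 4 + P (v(P, l) = P + 4 = 4 + P)
J = 0 (J = ((4 - 2) - 2)² = (2 - 2)² = 0² = 0)
f = I*√233 (f = √(-233) = I*√233 ≈ 15.264*I)
f/p + J = (I*√233)/(-88) + 0 = (I*√233)*(-1/88) + 0 = -I*√233/88 + 0 = -I*√233/88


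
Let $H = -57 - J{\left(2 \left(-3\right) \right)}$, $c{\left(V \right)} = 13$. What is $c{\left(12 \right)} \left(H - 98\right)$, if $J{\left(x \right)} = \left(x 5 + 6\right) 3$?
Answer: $-1079$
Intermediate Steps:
$J{\left(x \right)} = 18 + 15 x$ ($J{\left(x \right)} = \left(5 x + 6\right) 3 = \left(6 + 5 x\right) 3 = 18 + 15 x$)
$H = 15$ ($H = -57 - \left(18 + 15 \cdot 2 \left(-3\right)\right) = -57 - \left(18 + 15 \left(-6\right)\right) = -57 - \left(18 - 90\right) = -57 - -72 = -57 + 72 = 15$)
$c{\left(12 \right)} \left(H - 98\right) = 13 \left(15 - 98\right) = 13 \left(-83\right) = -1079$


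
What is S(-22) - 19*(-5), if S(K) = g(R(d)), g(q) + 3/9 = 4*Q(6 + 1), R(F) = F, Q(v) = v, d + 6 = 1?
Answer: 368/3 ≈ 122.67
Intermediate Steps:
d = -5 (d = -6 + 1 = -5)
g(q) = 83/3 (g(q) = -1/3 + 4*(6 + 1) = -1/3 + 4*7 = -1/3 + 28 = 83/3)
S(K) = 83/3
S(-22) - 19*(-5) = 83/3 - 19*(-5) = 83/3 + 95 = 368/3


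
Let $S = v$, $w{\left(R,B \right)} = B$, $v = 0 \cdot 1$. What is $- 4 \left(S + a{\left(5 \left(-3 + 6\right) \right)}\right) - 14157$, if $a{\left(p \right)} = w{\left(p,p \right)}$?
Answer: $-14217$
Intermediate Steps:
$v = 0$
$a{\left(p \right)} = p$
$S = 0$
$- 4 \left(S + a{\left(5 \left(-3 + 6\right) \right)}\right) - 14157 = - 4 \left(0 + 5 \left(-3 + 6\right)\right) - 14157 = - 4 \left(0 + 5 \cdot 3\right) - 14157 = - 4 \left(0 + 15\right) - 14157 = \left(-4\right) 15 - 14157 = -60 - 14157 = -14217$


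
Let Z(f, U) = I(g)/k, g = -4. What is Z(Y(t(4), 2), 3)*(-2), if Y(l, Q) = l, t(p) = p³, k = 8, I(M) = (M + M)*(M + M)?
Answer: -16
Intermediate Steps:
I(M) = 4*M² (I(M) = (2*M)*(2*M) = 4*M²)
Z(f, U) = 8 (Z(f, U) = (4*(-4)²)/8 = (4*16)*(⅛) = 64*(⅛) = 8)
Z(Y(t(4), 2), 3)*(-2) = 8*(-2) = -16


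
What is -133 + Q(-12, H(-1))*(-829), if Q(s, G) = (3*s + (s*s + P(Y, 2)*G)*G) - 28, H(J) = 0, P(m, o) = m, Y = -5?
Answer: 52923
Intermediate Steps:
Q(s, G) = -28 + 3*s + G*(s**2 - 5*G) (Q(s, G) = (3*s + (s*s - 5*G)*G) - 28 = (3*s + (s**2 - 5*G)*G) - 28 = (3*s + G*(s**2 - 5*G)) - 28 = -28 + 3*s + G*(s**2 - 5*G))
-133 + Q(-12, H(-1))*(-829) = -133 + (-28 - 5*0**2 + 3*(-12) + 0*(-12)**2)*(-829) = -133 + (-28 - 5*0 - 36 + 0*144)*(-829) = -133 + (-28 + 0 - 36 + 0)*(-829) = -133 - 64*(-829) = -133 + 53056 = 52923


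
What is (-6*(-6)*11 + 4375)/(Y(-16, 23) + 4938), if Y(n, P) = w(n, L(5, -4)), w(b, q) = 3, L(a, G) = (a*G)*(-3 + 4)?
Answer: 4771/4941 ≈ 0.96559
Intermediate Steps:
L(a, G) = G*a (L(a, G) = (G*a)*1 = G*a)
Y(n, P) = 3
(-6*(-6)*11 + 4375)/(Y(-16, 23) + 4938) = (-6*(-6)*11 + 4375)/(3 + 4938) = (36*11 + 4375)/4941 = (396 + 4375)*(1/4941) = 4771*(1/4941) = 4771/4941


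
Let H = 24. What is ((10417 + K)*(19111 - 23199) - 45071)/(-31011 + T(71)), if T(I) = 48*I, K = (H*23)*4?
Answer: 51656071/27603 ≈ 1871.4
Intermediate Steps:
K = 2208 (K = (24*23)*4 = 552*4 = 2208)
((10417 + K)*(19111 - 23199) - 45071)/(-31011 + T(71)) = ((10417 + 2208)*(19111 - 23199) - 45071)/(-31011 + 48*71) = (12625*(-4088) - 45071)/(-31011 + 3408) = (-51611000 - 45071)/(-27603) = -51656071*(-1/27603) = 51656071/27603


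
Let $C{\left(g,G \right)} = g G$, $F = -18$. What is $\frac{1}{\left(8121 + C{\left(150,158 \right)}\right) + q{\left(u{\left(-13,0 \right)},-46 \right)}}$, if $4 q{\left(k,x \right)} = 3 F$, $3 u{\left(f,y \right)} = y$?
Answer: $\frac{2}{63615} \approx 3.1439 \cdot 10^{-5}$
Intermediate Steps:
$C{\left(g,G \right)} = G g$
$u{\left(f,y \right)} = \frac{y}{3}$
$q{\left(k,x \right)} = - \frac{27}{2}$ ($q{\left(k,x \right)} = \frac{3 \left(-18\right)}{4} = \frac{1}{4} \left(-54\right) = - \frac{27}{2}$)
$\frac{1}{\left(8121 + C{\left(150,158 \right)}\right) + q{\left(u{\left(-13,0 \right)},-46 \right)}} = \frac{1}{\left(8121 + 158 \cdot 150\right) - \frac{27}{2}} = \frac{1}{\left(8121 + 23700\right) - \frac{27}{2}} = \frac{1}{31821 - \frac{27}{2}} = \frac{1}{\frac{63615}{2}} = \frac{2}{63615}$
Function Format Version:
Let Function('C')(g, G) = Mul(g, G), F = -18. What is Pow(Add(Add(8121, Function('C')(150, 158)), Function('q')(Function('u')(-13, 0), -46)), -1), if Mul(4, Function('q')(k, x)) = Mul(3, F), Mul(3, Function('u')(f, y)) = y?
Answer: Rational(2, 63615) ≈ 3.1439e-5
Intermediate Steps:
Function('C')(g, G) = Mul(G, g)
Function('u')(f, y) = Mul(Rational(1, 3), y)
Function('q')(k, x) = Rational(-27, 2) (Function('q')(k, x) = Mul(Rational(1, 4), Mul(3, -18)) = Mul(Rational(1, 4), -54) = Rational(-27, 2))
Pow(Add(Add(8121, Function('C')(150, 158)), Function('q')(Function('u')(-13, 0), -46)), -1) = Pow(Add(Add(8121, Mul(158, 150)), Rational(-27, 2)), -1) = Pow(Add(Add(8121, 23700), Rational(-27, 2)), -1) = Pow(Add(31821, Rational(-27, 2)), -1) = Pow(Rational(63615, 2), -1) = Rational(2, 63615)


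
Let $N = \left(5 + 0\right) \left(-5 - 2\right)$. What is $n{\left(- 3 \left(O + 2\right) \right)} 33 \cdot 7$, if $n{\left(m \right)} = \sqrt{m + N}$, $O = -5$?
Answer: $231 i \sqrt{26} \approx 1177.9 i$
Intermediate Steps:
$N = -35$ ($N = 5 \left(-7\right) = -35$)
$n{\left(m \right)} = \sqrt{-35 + m}$ ($n{\left(m \right)} = \sqrt{m - 35} = \sqrt{-35 + m}$)
$n{\left(- 3 \left(O + 2\right) \right)} 33 \cdot 7 = \sqrt{-35 - 3 \left(-5 + 2\right)} 33 \cdot 7 = \sqrt{-35 - -9} \cdot 33 \cdot 7 = \sqrt{-35 + 9} \cdot 33 \cdot 7 = \sqrt{-26} \cdot 33 \cdot 7 = i \sqrt{26} \cdot 33 \cdot 7 = 33 i \sqrt{26} \cdot 7 = 231 i \sqrt{26}$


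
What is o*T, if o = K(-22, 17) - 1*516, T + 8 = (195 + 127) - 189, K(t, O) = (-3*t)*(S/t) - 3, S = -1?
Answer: -64500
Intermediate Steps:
K(t, O) = 0 (K(t, O) = (-3*t)*(-1/t) - 3 = 3 - 3 = 0)
T = 125 (T = -8 + ((195 + 127) - 189) = -8 + (322 - 189) = -8 + 133 = 125)
o = -516 (o = 0 - 1*516 = 0 - 516 = -516)
o*T = -516*125 = -64500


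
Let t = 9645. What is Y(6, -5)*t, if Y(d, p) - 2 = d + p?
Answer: 28935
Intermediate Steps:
Y(d, p) = 2 + d + p (Y(d, p) = 2 + (d + p) = 2 + d + p)
Y(6, -5)*t = (2 + 6 - 5)*9645 = 3*9645 = 28935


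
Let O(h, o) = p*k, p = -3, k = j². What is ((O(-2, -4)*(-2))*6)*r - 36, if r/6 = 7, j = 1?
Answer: 1476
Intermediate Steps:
r = 42 (r = 6*7 = 42)
k = 1 (k = 1² = 1)
O(h, o) = -3 (O(h, o) = -3*1 = -3)
((O(-2, -4)*(-2))*6)*r - 36 = (-3*(-2)*6)*42 - 36 = (6*6)*42 - 36 = 36*42 - 36 = 1512 - 36 = 1476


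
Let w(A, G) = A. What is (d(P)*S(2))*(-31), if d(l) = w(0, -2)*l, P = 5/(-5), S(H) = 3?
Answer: 0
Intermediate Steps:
P = -1 (P = 5*(-⅕) = -1)
d(l) = 0 (d(l) = 0*l = 0)
(d(P)*S(2))*(-31) = (0*3)*(-31) = 0*(-31) = 0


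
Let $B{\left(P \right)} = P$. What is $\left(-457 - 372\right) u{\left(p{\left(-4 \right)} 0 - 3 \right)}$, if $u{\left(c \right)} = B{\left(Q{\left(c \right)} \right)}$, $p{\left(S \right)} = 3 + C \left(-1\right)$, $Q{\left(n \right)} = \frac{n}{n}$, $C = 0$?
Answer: $-829$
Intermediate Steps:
$Q{\left(n \right)} = 1$
$p{\left(S \right)} = 3$ ($p{\left(S \right)} = 3 + 0 \left(-1\right) = 3 + 0 = 3$)
$u{\left(c \right)} = 1$
$\left(-457 - 372\right) u{\left(p{\left(-4 \right)} 0 - 3 \right)} = \left(-457 - 372\right) 1 = \left(-829\right) 1 = -829$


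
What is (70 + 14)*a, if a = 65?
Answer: 5460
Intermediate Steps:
(70 + 14)*a = (70 + 14)*65 = 84*65 = 5460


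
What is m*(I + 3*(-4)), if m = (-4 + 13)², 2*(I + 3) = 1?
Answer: -2349/2 ≈ -1174.5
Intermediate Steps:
I = -5/2 (I = -3 + (½)*1 = -3 + ½ = -5/2 ≈ -2.5000)
m = 81 (m = 9² = 81)
m*(I + 3*(-4)) = 81*(-5/2 + 3*(-4)) = 81*(-5/2 - 12) = 81*(-29/2) = -2349/2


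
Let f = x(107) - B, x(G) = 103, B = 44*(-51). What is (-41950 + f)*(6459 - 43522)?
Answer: 1467805989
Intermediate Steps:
B = -2244
f = 2347 (f = 103 - 1*(-2244) = 103 + 2244 = 2347)
(-41950 + f)*(6459 - 43522) = (-41950 + 2347)*(6459 - 43522) = -39603*(-37063) = 1467805989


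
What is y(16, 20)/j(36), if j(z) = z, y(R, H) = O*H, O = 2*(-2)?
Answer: -20/9 ≈ -2.2222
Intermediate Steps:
O = -4
y(R, H) = -4*H
y(16, 20)/j(36) = -4*20/36 = -80*1/36 = -20/9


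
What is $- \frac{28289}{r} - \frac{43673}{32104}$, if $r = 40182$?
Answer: $- \frac{1331529271}{645001464} \approx -2.0644$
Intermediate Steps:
$- \frac{28289}{r} - \frac{43673}{32104} = - \frac{28289}{40182} - \frac{43673}{32104} = - \frac{1331529271}{645001464}$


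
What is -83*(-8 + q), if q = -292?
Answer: 24900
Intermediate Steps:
-83*(-8 + q) = -83*(-8 - 292) = -83*(-300) = 24900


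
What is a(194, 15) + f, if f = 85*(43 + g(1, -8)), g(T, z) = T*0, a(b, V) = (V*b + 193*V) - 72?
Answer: 9388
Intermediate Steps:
a(b, V) = -72 + 193*V + V*b (a(b, V) = (193*V + V*b) - 72 = -72 + 193*V + V*b)
g(T, z) = 0
f = 3655 (f = 85*(43 + 0) = 85*43 = 3655)
a(194, 15) + f = (-72 + 193*15 + 15*194) + 3655 = (-72 + 2895 + 2910) + 3655 = 5733 + 3655 = 9388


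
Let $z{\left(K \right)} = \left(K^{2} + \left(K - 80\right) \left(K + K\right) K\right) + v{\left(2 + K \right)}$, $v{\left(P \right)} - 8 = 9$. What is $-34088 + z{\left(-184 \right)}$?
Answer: $-17876183$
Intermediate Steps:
$v{\left(P \right)} = 17$ ($v{\left(P \right)} = 8 + 9 = 17$)
$z{\left(K \right)} = 17 + K^{2} + 2 K^{2} \left(-80 + K\right)$ ($z{\left(K \right)} = \left(K^{2} + \left(K - 80\right) \left(K + K\right) K\right) + 17 = \left(K^{2} + \left(-80 + K\right) 2 K K\right) + 17 = \left(K^{2} + 2 K \left(-80 + K\right) K\right) + 17 = \left(K^{2} + 2 K^{2} \left(-80 + K\right)\right) + 17 = 17 + K^{2} + 2 K^{2} \left(-80 + K\right)$)
$-34088 + z{\left(-184 \right)} = -34088 + \left(17 - 159 \left(-184\right)^{2} + 2 \left(-184\right)^{3}\right) = -34088 + \left(17 - 5383104 + 2 \left(-6229504\right)\right) = -34088 - 17842095 = -17876183$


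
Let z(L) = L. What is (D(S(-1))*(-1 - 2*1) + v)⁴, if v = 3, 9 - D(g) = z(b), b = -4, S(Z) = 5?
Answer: 1679616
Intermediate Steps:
D(g) = 13 (D(g) = 9 - 1*(-4) = 9 + 4 = 13)
(D(S(-1))*(-1 - 2*1) + v)⁴ = (13*(-1 - 2*1) + 3)⁴ = (13*(-1 - 2) + 3)⁴ = (13*(-3) + 3)⁴ = (-39 + 3)⁴ = (-36)⁴ = 1679616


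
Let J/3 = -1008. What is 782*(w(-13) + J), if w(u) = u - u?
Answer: -2364768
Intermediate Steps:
J = -3024 (J = 3*(-1008) = -3024)
w(u) = 0
782*(w(-13) + J) = 782*(0 - 3024) = 782*(-3024) = -2364768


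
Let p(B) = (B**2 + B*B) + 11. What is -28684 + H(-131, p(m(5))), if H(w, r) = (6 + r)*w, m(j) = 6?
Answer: -40343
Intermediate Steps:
p(B) = 11 + 2*B**2 (p(B) = (B**2 + B**2) + 11 = 2*B**2 + 11 = 11 + 2*B**2)
H(w, r) = w*(6 + r)
-28684 + H(-131, p(m(5))) = -28684 - 131*(6 + (11 + 2*6**2)) = -28684 - 131*(6 + (11 + 2*36)) = -28684 - 131*(6 + (11 + 72)) = -28684 - 131*(6 + 83) = -28684 - 131*89 = -28684 - 11659 = -40343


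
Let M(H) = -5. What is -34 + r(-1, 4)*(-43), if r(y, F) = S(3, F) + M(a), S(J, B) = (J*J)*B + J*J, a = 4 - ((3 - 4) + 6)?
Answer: -1754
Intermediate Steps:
a = -1 (a = 4 - (-1 + 6) = 4 - 1*5 = 4 - 5 = -1)
S(J, B) = J² + B*J² (S(J, B) = J²*B + J² = B*J² + J² = J² + B*J²)
r(y, F) = 4 + 9*F (r(y, F) = 3²*(1 + F) - 5 = 9*(1 + F) - 5 = (9 + 9*F) - 5 = 4 + 9*F)
-34 + r(-1, 4)*(-43) = -34 + (4 + 9*4)*(-43) = -34 + (4 + 36)*(-43) = -34 + 40*(-43) = -34 - 1720 = -1754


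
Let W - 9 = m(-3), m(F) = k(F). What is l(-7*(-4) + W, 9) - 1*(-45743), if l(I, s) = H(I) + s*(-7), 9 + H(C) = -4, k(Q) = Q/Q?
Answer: 45667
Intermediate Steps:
k(Q) = 1
H(C) = -13 (H(C) = -9 - 4 = -13)
m(F) = 1
W = 10 (W = 9 + 1 = 10)
l(I, s) = -13 - 7*s (l(I, s) = -13 + s*(-7) = -13 - 7*s)
l(-7*(-4) + W, 9) - 1*(-45743) = (-13 - 7*9) - 1*(-45743) = (-13 - 63) + 45743 = -76 + 45743 = 45667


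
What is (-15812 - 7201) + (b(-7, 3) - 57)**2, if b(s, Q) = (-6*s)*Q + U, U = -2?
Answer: -18524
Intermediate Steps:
b(s, Q) = -2 - 6*Q*s (b(s, Q) = (-6*s)*Q - 2 = -6*Q*s - 2 = -2 - 6*Q*s)
(-15812 - 7201) + (b(-7, 3) - 57)**2 = (-15812 - 7201) + ((-2 - 6*3*(-7)) - 57)**2 = -23013 + ((-2 + 126) - 57)**2 = -23013 + (124 - 57)**2 = -23013 + 67**2 = -23013 + 4489 = -18524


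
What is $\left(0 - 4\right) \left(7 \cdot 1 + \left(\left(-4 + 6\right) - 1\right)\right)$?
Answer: $-32$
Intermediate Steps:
$\left(0 - 4\right) \left(7 \cdot 1 + \left(\left(-4 + 6\right) - 1\right)\right) = - 4 \left(7 + \left(2 - 1\right)\right) = - 4 \left(7 + 1\right) = \left(-4\right) 8 = -32$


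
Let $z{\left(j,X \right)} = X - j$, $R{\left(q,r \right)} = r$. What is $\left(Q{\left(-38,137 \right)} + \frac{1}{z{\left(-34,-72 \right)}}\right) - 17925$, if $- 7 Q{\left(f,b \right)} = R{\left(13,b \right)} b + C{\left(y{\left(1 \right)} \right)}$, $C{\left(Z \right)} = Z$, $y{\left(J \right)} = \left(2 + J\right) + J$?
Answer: $- \frac{5481431}{266} \approx -20607.0$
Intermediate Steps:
$y{\left(J \right)} = 2 + 2 J$
$Q{\left(f,b \right)} = - \frac{4}{7} - \frac{b^{2}}{7}$ ($Q{\left(f,b \right)} = - \frac{b b + \left(2 + 2 \cdot 1\right)}{7} = - \frac{b^{2} + \left(2 + 2\right)}{7} = - \frac{b^{2} + 4}{7} = - \frac{4 + b^{2}}{7} = - \frac{4}{7} - \frac{b^{2}}{7}$)
$\left(Q{\left(-38,137 \right)} + \frac{1}{z{\left(-34,-72 \right)}}\right) - 17925 = \left(\left(- \frac{4}{7} - \frac{137^{2}}{7}\right) + \frac{1}{-72 - -34}\right) - 17925 = \left(\left(- \frac{4}{7} - \frac{18769}{7}\right) + \frac{1}{-72 + 34}\right) - 17925 = \left(\left(- \frac{4}{7} - \frac{18769}{7}\right) + \frac{1}{-38}\right) - 17925 = \left(- \frac{18773}{7} - \frac{1}{38}\right) - 17925 = - \frac{713381}{266} - 17925 = - \frac{5481431}{266}$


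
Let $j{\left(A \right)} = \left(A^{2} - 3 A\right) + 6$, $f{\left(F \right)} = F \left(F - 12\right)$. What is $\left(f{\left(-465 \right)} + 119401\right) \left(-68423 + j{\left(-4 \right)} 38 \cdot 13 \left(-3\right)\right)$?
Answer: $-40539026066$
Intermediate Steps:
$f{\left(F \right)} = F \left(-12 + F\right)$
$j{\left(A \right)} = 6 + A^{2} - 3 A$
$\left(f{\left(-465 \right)} + 119401\right) \left(-68423 + j{\left(-4 \right)} 38 \cdot 13 \left(-3\right)\right) = \left(- 465 \left(-12 - 465\right) + 119401\right) \left(-68423 + \left(6 + \left(-4\right)^{2} - -12\right) 38 \cdot 13 \left(-3\right)\right) = \left(\left(-465\right) \left(-477\right) + 119401\right) \left(-68423 + \left(6 + 16 + 12\right) 38 \left(-39\right)\right) = \left(221805 + 119401\right) \left(-68423 + 34 \cdot 38 \left(-39\right)\right) = 341206 \left(-68423 + 1292 \left(-39\right)\right) = 341206 \left(-68423 - 50388\right) = 341206 \left(-118811\right) = -40539026066$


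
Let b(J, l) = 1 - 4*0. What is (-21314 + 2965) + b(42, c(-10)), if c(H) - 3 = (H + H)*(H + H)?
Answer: -18348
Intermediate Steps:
c(H) = 3 + 4*H**2 (c(H) = 3 + (H + H)*(H + H) = 3 + (2*H)*(2*H) = 3 + 4*H**2)
b(J, l) = 1 (b(J, l) = 1 + 0 = 1)
(-21314 + 2965) + b(42, c(-10)) = (-21314 + 2965) + 1 = -18349 + 1 = -18348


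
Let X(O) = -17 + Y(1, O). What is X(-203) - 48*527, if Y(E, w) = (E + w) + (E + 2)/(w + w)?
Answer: -10359093/406 ≈ -25515.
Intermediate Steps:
Y(E, w) = E + w + (2 + E)/(2*w) (Y(E, w) = (E + w) + (2 + E)/((2*w)) = (E + w) + (2 + E)*(1/(2*w)) = (E + w) + (2 + E)/(2*w) = E + w + (2 + E)/(2*w))
X(O) = -17 + (3/2 + O*(1 + O))/O (X(O) = -17 + (1 + (½)*1 + O*(1 + O))/O = -17 + (1 + ½ + O*(1 + O))/O = -17 + (3/2 + O*(1 + O))/O)
X(-203) - 48*527 = (-16 - 203 + (3/2)/(-203)) - 48*527 = (-16 - 203 + (3/2)*(-1/203)) - 1*25296 = (-16 - 203 - 3/406) - 25296 = -88917/406 - 25296 = -10359093/406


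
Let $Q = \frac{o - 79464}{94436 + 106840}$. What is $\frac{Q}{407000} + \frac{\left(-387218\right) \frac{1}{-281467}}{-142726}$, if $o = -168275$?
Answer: $- \frac{20836487138391019}{1645458696692199972000} \approx -1.2663 \cdot 10^{-5}$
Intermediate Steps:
$Q = - \frac{247739}{201276}$ ($Q = \frac{-168275 - 79464}{94436 + 106840} = - \frac{247739}{201276} \approx -1.2308$)
$\frac{Q}{407000} + \frac{\left(-387218\right) \frac{1}{-281467}}{-142726} = - \frac{247739}{201276 \cdot 407000} + \frac{\left(-387218\right) \frac{1}{-281467}}{-142726} = \left(- \frac{247739}{201276}\right) \frac{1}{407000} + \left(-387218\right) \left(- \frac{1}{281467}\right) \left(- \frac{1}{142726}\right) = - \frac{247739}{81919332000} + \frac{387218}{281467} \left(- \frac{1}{142726}\right) = - \frac{247739}{81919332000} - \frac{193609}{20086329521} = - \frac{20836487138391019}{1645458696692199972000}$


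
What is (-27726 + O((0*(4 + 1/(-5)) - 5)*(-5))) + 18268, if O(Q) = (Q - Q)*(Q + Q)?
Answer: -9458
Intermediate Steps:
O(Q) = 0 (O(Q) = 0*(2*Q) = 0)
(-27726 + O((0*(4 + 1/(-5)) - 5)*(-5))) + 18268 = (-27726 + 0) + 18268 = -27726 + 18268 = -9458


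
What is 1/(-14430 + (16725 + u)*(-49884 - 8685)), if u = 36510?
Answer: -1/3117935145 ≈ -3.2073e-10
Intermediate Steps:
1/(-14430 + (16725 + u)*(-49884 - 8685)) = 1/(-14430 + (16725 + 36510)*(-49884 - 8685)) = 1/(-14430 + 53235*(-58569)) = 1/(-14430 - 3117920715) = 1/(-3117935145) = -1/3117935145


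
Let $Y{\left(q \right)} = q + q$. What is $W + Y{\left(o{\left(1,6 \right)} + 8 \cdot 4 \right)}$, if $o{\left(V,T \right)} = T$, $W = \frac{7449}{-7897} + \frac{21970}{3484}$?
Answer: $\frac{86097847}{1058198} \approx 81.363$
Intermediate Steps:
$W = \frac{5674799}{1058198}$ ($W = 7449 \left(- \frac{1}{7897}\right) + 21970 \cdot \frac{1}{3484} = - \frac{7449}{7897} + \frac{845}{134} = \frac{5674799}{1058198} \approx 5.3627$)
$Y{\left(q \right)} = 2 q$
$W + Y{\left(o{\left(1,6 \right)} + 8 \cdot 4 \right)} = \frac{5674799}{1058198} + 2 \left(6 + 8 \cdot 4\right) = \frac{5674799}{1058198} + 2 \left(6 + 32\right) = \frac{5674799}{1058198} + 2 \cdot 38 = \frac{5674799}{1058198} + 76 = \frac{86097847}{1058198}$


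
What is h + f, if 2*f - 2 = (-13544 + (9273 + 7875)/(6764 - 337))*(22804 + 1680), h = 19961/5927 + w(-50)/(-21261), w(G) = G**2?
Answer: -134258150720877332924/809891637369 ≈ -1.6577e+8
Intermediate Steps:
h = 409573321/126013947 (h = 19961/5927 + (-50)**2/(-21261) = 19961*(1/5927) + 2500*(-1/21261) = 19961/5927 - 2500/21261 = 409573321/126013947 ≈ 3.2502)
f = -1065422967453/6427 (f = 1 + ((-13544 + (9273 + 7875)/(6764 - 337))*(22804 + 1680))/2 = 1 + ((-13544 + 17148/6427)*24484)/2 = 1 + (-87030140/6427*24484)/2 = 1 + (1/2)*(-2130845947760/6427) = 1 - 1065422973880/6427 = -1065422967453/6427 ≈ -1.6577e+8)
h + f = 409573321/126013947 - 1065422967453/6427 = -134258150720877332924/809891637369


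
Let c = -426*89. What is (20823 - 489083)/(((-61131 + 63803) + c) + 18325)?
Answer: 468260/16917 ≈ 27.680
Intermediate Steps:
c = -37914
(20823 - 489083)/(((-61131 + 63803) + c) + 18325) = (20823 - 489083)/(((-61131 + 63803) - 37914) + 18325) = -468260/((2672 - 37914) + 18325) = -468260/(-35242 + 18325) = -468260/(-16917) = -468260*(-1/16917) = 468260/16917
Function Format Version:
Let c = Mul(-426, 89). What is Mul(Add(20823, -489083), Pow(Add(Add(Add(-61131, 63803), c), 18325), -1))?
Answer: Rational(468260, 16917) ≈ 27.680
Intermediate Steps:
c = -37914
Mul(Add(20823, -489083), Pow(Add(Add(Add(-61131, 63803), c), 18325), -1)) = Mul(Add(20823, -489083), Pow(Add(Add(Add(-61131, 63803), -37914), 18325), -1)) = Mul(-468260, Pow(Add(Add(2672, -37914), 18325), -1)) = Mul(-468260, Pow(Add(-35242, 18325), -1)) = Mul(-468260, Pow(-16917, -1)) = Mul(-468260, Rational(-1, 16917)) = Rational(468260, 16917)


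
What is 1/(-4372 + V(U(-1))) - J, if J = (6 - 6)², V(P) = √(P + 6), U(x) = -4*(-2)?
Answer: -2186/9557185 - √14/19114370 ≈ -0.00022892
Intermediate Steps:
U(x) = 8
V(P) = √(6 + P)
J = 0 (J = 0² = 0)
1/(-4372 + V(U(-1))) - J = 1/(-4372 + √(6 + 8)) - 1*0 = 1/(-4372 + √14) + 0 = 1/(-4372 + √14)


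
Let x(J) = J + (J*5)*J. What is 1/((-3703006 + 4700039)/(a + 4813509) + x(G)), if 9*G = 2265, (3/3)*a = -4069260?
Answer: 2232747/707632459469 ≈ 3.1552e-6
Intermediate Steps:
a = -4069260
G = 755/3 (G = (1/9)*2265 = 755/3 ≈ 251.67)
x(J) = J + 5*J**2 (x(J) = J + (5*J)*J = J + 5*J**2)
1/((-3703006 + 4700039)/(a + 4813509) + x(G)) = 1/((-3703006 + 4700039)/(-4069260 + 4813509) + 755*(1 + 5*(755/3))/3) = 1/(997033/744249 + 755*(1 + 3775/3)/3) = 1/(997033*(1/744249) + (755/3)*(3778/3)) = 1/(997033/744249 + 2852390/9) = 1/(707632459469/2232747) = 2232747/707632459469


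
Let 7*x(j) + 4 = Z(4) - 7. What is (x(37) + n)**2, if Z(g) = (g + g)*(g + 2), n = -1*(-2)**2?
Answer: 81/49 ≈ 1.6531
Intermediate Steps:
n = -4 (n = -1*4 = -4)
Z(g) = 2*g*(2 + g) (Z(g) = (2*g)*(2 + g) = 2*g*(2 + g))
x(j) = 37/7 (x(j) = -4/7 + (2*4*(2 + 4) - 7)/7 = -4/7 + (2*4*6 - 7)/7 = -4/7 + (48 - 7)/7 = -4/7 + (1/7)*41 = -4/7 + 41/7 = 37/7)
(x(37) + n)**2 = (37/7 - 4)**2 = (9/7)**2 = 81/49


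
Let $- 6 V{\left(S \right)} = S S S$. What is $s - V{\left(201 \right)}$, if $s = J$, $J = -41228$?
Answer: $\frac{2624411}{2} \approx 1.3122 \cdot 10^{6}$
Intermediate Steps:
$V{\left(S \right)} = - \frac{S^{3}}{6}$ ($V{\left(S \right)} = - \frac{S S S}{6} = - \frac{S^{2} S}{6} = - \frac{S^{3}}{6}$)
$s = -41228$
$s - V{\left(201 \right)} = -41228 - - \frac{201^{3}}{6} = -41228 - \left(- \frac{1}{6}\right) 8120601 = -41228 - - \frac{2706867}{2} = -41228 + \frac{2706867}{2} = \frac{2624411}{2}$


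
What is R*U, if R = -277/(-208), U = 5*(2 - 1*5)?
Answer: -4155/208 ≈ -19.976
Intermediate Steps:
U = -15 (U = 5*(2 - 5) = 5*(-3) = -15)
R = 277/208 (R = -277*(-1/208) = 277/208 ≈ 1.3317)
R*U = (277/208)*(-15) = -4155/208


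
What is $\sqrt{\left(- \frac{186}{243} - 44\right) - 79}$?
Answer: $\frac{5 i \sqrt{401}}{9} \approx 11.125 i$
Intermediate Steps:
$\sqrt{\left(- \frac{186}{243} - 44\right) - 79} = \sqrt{\left(\left(-186\right) \frac{1}{243} - 44\right) - 79} = \sqrt{\left(- \frac{62}{81} - 44\right) - 79} = \sqrt{- \frac{3626}{81} - 79} = \sqrt{- \frac{10025}{81}} = \frac{5 i \sqrt{401}}{9}$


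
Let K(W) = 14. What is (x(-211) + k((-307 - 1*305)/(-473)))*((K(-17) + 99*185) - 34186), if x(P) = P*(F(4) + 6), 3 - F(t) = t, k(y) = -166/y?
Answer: 5741645273/306 ≈ 1.8764e+7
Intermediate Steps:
F(t) = 3 - t
x(P) = 5*P (x(P) = P*((3 - 1*4) + 6) = P*((3 - 4) + 6) = P*(-1 + 6) = P*5 = 5*P)
(x(-211) + k((-307 - 1*305)/(-473)))*((K(-17) + 99*185) - 34186) = (5*(-211) - 166*(-473/(-307 - 1*305)))*((14 + 99*185) - 34186) = (-1055 - 166*(-473/(-307 - 305)))*((14 + 18315) - 34186) = (-1055 - 166/((-612*(-1/473))))*(18329 - 34186) = (-1055 - 166/612/473)*(-15857) = (-1055 - 166*473/612)*(-15857) = (-1055 - 39259/306)*(-15857) = -362089/306*(-15857) = 5741645273/306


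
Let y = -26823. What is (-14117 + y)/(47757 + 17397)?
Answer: -20470/32577 ≈ -0.62836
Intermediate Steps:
(-14117 + y)/(47757 + 17397) = (-14117 - 26823)/(47757 + 17397) = -40940/65154 = -40940*1/65154 = -20470/32577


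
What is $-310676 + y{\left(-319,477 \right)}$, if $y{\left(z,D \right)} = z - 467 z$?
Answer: $-162022$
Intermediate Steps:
$y{\left(z,D \right)} = - 466 z$
$-310676 + y{\left(-319,477 \right)} = -310676 - -148654 = -310676 + 148654 = -162022$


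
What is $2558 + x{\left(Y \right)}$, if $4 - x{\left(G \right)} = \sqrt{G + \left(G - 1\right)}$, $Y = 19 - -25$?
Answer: $2562 - \sqrt{87} \approx 2552.7$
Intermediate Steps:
$Y = 44$ ($Y = 19 + 25 = 44$)
$x{\left(G \right)} = 4 - \sqrt{-1 + 2 G}$ ($x{\left(G \right)} = 4 - \sqrt{G + \left(G - 1\right)} = 4 - \sqrt{G + \left(-1 + G\right)} = 4 - \sqrt{-1 + 2 G}$)
$2558 + x{\left(Y \right)} = 2558 + \left(4 - \sqrt{-1 + 2 \cdot 44}\right) = 2558 + \left(4 - \sqrt{-1 + 88}\right) = 2558 + \left(4 - \sqrt{87}\right) = 2562 - \sqrt{87}$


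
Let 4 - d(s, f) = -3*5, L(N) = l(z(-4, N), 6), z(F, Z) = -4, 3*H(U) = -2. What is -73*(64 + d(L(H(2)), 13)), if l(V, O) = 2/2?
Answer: -6059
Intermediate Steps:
H(U) = -2/3 (H(U) = (1/3)*(-2) = -2/3)
l(V, O) = 1 (l(V, O) = 2*(1/2) = 1)
L(N) = 1
d(s, f) = 19 (d(s, f) = 4 - (-3)*5 = 4 - 1*(-15) = 4 + 15 = 19)
-73*(64 + d(L(H(2)), 13)) = -73*(64 + 19) = -73*83 = -6059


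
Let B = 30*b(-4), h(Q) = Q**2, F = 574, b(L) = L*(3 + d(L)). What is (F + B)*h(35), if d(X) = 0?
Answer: 262150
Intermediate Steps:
b(L) = 3*L (b(L) = L*(3 + 0) = L*3 = 3*L)
B = -360 (B = 30*(3*(-4)) = 30*(-12) = -360)
(F + B)*h(35) = (574 - 360)*35**2 = 214*1225 = 262150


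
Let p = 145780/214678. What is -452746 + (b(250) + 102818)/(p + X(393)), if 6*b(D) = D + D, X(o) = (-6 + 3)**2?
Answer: -1377993167302/3116823 ≈ -4.4211e+5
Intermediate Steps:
p = 72890/107339 (p = 145780*(1/214678) = 72890/107339 ≈ 0.67906)
X(o) = 9 (X(o) = (-3)**2 = 9)
b(D) = D/3 (b(D) = (D + D)/6 = (2*D)/6 = D/3)
-452746 + (b(250) + 102818)/(p + X(393)) = -452746 + ((1/3)*250 + 102818)/(72890/107339 + 9) = -452746 + (250/3 + 102818)/(1038941/107339) = -452746 + (308704/3)*(107339/1038941) = -452746 + 33135978656/3116823 = -1377993167302/3116823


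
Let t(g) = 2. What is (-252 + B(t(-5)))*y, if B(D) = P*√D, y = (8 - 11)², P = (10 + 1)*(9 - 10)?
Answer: -2268 - 99*√2 ≈ -2408.0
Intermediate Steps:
P = -11 (P = 11*(-1) = -11)
y = 9 (y = (-3)² = 9)
B(D) = -11*√D
(-252 + B(t(-5)))*y = (-252 - 11*√2)*9 = -2268 - 99*√2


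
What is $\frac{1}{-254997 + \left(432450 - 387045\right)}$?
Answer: $- \frac{1}{209592} \approx -4.7712 \cdot 10^{-6}$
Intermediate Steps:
$\frac{1}{-254997 + \left(432450 - 387045\right)} = \frac{1}{-254997 + 45405} = \frac{1}{-209592} = - \frac{1}{209592}$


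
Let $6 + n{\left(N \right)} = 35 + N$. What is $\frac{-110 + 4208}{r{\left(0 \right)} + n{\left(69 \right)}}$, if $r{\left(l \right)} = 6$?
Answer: $\frac{2049}{52} \approx 39.404$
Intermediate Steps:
$n{\left(N \right)} = 29 + N$ ($n{\left(N \right)} = -6 + \left(35 + N\right) = 29 + N$)
$\frac{-110 + 4208}{r{\left(0 \right)} + n{\left(69 \right)}} = \frac{-110 + 4208}{6 + \left(29 + 69\right)} = \frac{4098}{6 + 98} = \frac{4098}{104} = 4098 \cdot \frac{1}{104} = \frac{2049}{52}$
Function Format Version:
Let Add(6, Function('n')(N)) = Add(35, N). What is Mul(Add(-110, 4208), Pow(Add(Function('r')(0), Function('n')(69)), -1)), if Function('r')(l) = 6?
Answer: Rational(2049, 52) ≈ 39.404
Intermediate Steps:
Function('n')(N) = Add(29, N) (Function('n')(N) = Add(-6, Add(35, N)) = Add(29, N))
Mul(Add(-110, 4208), Pow(Add(Function('r')(0), Function('n')(69)), -1)) = Mul(Add(-110, 4208), Pow(Add(6, Add(29, 69)), -1)) = Mul(4098, Pow(Add(6, 98), -1)) = Mul(4098, Pow(104, -1)) = Mul(4098, Rational(1, 104)) = Rational(2049, 52)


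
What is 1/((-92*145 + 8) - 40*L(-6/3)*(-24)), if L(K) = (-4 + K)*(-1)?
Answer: -1/7572 ≈ -0.00013207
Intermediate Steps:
L(K) = 4 - K
1/((-92*145 + 8) - 40*L(-6/3)*(-24)) = 1/((-92*145 + 8) - 40*(4 - (-6)/3)*(-24)) = 1/((-13340 + 8) - 40*(4 - (-6)/3)*(-24)) = 1/(-13332 - 40*(4 - 1*(-2))*(-24)) = 1/(-13332 - 40*(4 + 2)*(-24)) = 1/(-13332 - 40*6*(-24)) = 1/(-13332 - 240*(-24)) = 1/(-13332 + 5760) = 1/(-7572) = -1/7572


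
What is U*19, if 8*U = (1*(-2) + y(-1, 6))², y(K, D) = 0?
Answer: 19/2 ≈ 9.5000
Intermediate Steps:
U = ½ (U = (1*(-2) + 0)²/8 = (-2 + 0)²/8 = (⅛)*(-2)² = (⅛)*4 = ½ ≈ 0.50000)
U*19 = (½)*19 = 19/2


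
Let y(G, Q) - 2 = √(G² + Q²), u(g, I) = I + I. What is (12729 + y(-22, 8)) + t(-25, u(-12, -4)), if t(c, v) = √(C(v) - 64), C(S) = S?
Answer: 12731 + 2*√137 + 6*I*√2 ≈ 12754.0 + 8.4853*I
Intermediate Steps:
u(g, I) = 2*I
t(c, v) = √(-64 + v) (t(c, v) = √(v - 64) = √(-64 + v))
y(G, Q) = 2 + √(G² + Q²)
(12729 + y(-22, 8)) + t(-25, u(-12, -4)) = (12729 + (2 + √((-22)² + 8²))) + √(-64 + 2*(-4)) = (12729 + (2 + √(484 + 64))) + √(-64 - 8) = (12729 + (2 + √548)) + √(-72) = (12729 + (2 + 2*√137)) + 6*I*√2 = (12731 + 2*√137) + 6*I*√2 = 12731 + 2*√137 + 6*I*√2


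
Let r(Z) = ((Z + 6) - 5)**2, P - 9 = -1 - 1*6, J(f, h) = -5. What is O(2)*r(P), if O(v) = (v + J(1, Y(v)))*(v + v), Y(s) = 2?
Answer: -108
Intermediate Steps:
P = 2 (P = 9 + (-1 - 1*6) = 9 + (-1 - 6) = 9 - 7 = 2)
r(Z) = (1 + Z)**2 (r(Z) = ((6 + Z) - 5)**2 = (1 + Z)**2)
O(v) = 2*v*(-5 + v) (O(v) = (v - 5)*(v + v) = (-5 + v)*(2*v) = 2*v*(-5 + v))
O(2)*r(P) = (2*2*(-5 + 2))*(1 + 2)**2 = (2*2*(-3))*3**2 = -12*9 = -108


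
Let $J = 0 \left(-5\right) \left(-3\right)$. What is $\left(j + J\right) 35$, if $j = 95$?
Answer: $3325$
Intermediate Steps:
$J = 0$ ($J = 0 \left(-3\right) = 0$)
$\left(j + J\right) 35 = \left(95 + 0\right) 35 = 95 \cdot 35 = 3325$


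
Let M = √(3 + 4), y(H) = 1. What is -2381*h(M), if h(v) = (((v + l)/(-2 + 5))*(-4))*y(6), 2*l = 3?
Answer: 4762 + 9524*√7/3 ≈ 13161.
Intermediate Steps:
l = 3/2 (l = (½)*3 = 3/2 ≈ 1.5000)
M = √7 ≈ 2.6458
h(v) = -2 - 4*v/3 (h(v) = (((v + 3/2)/(-2 + 5))*(-4))*1 = (((3/2 + v)/3)*(-4))*1 = (((3/2 + v)*(⅓))*(-4))*1 = ((½ + v/3)*(-4))*1 = (-2 - 4*v/3)*1 = -2 - 4*v/3)
-2381*h(M) = -2381*(-2 - 4*√7/3) = 4762 + 9524*√7/3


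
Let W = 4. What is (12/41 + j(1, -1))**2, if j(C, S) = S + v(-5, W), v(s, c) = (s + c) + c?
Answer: 8836/1681 ≈ 5.2564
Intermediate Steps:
v(s, c) = s + 2*c (v(s, c) = (c + s) + c = s + 2*c)
j(C, S) = 3 + S (j(C, S) = S + (-5 + 2*4) = S + (-5 + 8) = S + 3 = 3 + S)
(12/41 + j(1, -1))**2 = (12/41 + (3 - 1))**2 = (12*(1/41) + 2)**2 = (12/41 + 2)**2 = (94/41)**2 = 8836/1681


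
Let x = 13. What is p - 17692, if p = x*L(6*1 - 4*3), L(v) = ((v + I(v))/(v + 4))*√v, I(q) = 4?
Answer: -17692 + 13*I*√6 ≈ -17692.0 + 31.843*I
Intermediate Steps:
L(v) = √v (L(v) = ((v + 4)/(v + 4))*√v = ((4 + v)/(4 + v))*√v = 1*√v = √v)
p = 13*I*√6 (p = 13*√(6*1 - 4*3) = 13*√(6 - 12) = 13*√(-6) = 13*(I*√6) = 13*I*√6 ≈ 31.843*I)
p - 17692 = 13*I*√6 - 17692 = -17692 + 13*I*√6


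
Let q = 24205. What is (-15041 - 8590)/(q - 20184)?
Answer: -23631/4021 ≈ -5.8769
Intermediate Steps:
(-15041 - 8590)/(q - 20184) = (-15041 - 8590)/(24205 - 20184) = -23631/4021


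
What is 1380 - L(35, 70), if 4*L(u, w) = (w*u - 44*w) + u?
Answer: 6115/4 ≈ 1528.8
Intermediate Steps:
L(u, w) = -11*w + u/4 + u*w/4 (L(u, w) = ((w*u - 44*w) + u)/4 = ((u*w - 44*w) + u)/4 = ((-44*w + u*w) + u)/4 = (u - 44*w + u*w)/4 = -11*w + u/4 + u*w/4)
1380 - L(35, 70) = 1380 - (-11*70 + (¼)*35 + (¼)*35*70) = 1380 - (-770 + 35/4 + 1225/2) = 1380 - 1*(-595/4) = 1380 + 595/4 = 6115/4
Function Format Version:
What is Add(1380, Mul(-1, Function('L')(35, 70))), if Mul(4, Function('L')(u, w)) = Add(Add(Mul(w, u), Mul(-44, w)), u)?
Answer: Rational(6115, 4) ≈ 1528.8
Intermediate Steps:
Function('L')(u, w) = Add(Mul(-11, w), Mul(Rational(1, 4), u), Mul(Rational(1, 4), u, w)) (Function('L')(u, w) = Mul(Rational(1, 4), Add(Add(Mul(w, u), Mul(-44, w)), u)) = Mul(Rational(1, 4), Add(Add(Mul(u, w), Mul(-44, w)), u)) = Mul(Rational(1, 4), Add(Add(Mul(-44, w), Mul(u, w)), u)) = Mul(Rational(1, 4), Add(u, Mul(-44, w), Mul(u, w))) = Add(Mul(-11, w), Mul(Rational(1, 4), u), Mul(Rational(1, 4), u, w)))
Add(1380, Mul(-1, Function('L')(35, 70))) = Add(1380, Mul(-1, Add(Mul(-11, 70), Mul(Rational(1, 4), 35), Mul(Rational(1, 4), 35, 70)))) = Add(1380, Mul(-1, Add(-770, Rational(35, 4), Rational(1225, 2)))) = Add(1380, Mul(-1, Rational(-595, 4))) = Add(1380, Rational(595, 4)) = Rational(6115, 4)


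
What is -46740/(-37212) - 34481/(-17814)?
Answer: 176311111/55241214 ≈ 3.1917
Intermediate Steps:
-46740/(-37212) - 34481/(-17814) = -46740*(-1/37212) - 34481*(-1/17814) = 3895/3101 + 34481/17814 = 176311111/55241214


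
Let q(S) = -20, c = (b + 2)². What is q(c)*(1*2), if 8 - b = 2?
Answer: -40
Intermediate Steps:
b = 6 (b = 8 - 1*2 = 8 - 2 = 6)
c = 64 (c = (6 + 2)² = 8² = 64)
q(c)*(1*2) = -20*2 = -40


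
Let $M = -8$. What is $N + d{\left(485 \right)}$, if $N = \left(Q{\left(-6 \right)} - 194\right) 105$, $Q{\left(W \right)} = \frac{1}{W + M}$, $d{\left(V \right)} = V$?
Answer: $- \frac{39785}{2} \approx -19893.0$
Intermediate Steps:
$Q{\left(W \right)} = \frac{1}{-8 + W}$ ($Q{\left(W \right)} = \frac{1}{W - 8} = \frac{1}{-8 + W}$)
$N = - \frac{40755}{2}$ ($N = \left(\frac{1}{-8 - 6} - 194\right) 105 = \left(\frac{1}{-14} - 194\right) 105 = \left(- \frac{1}{14} - 194\right) 105 = \left(- \frac{2717}{14}\right) 105 = - \frac{40755}{2} \approx -20378.0$)
$N + d{\left(485 \right)} = - \frac{40755}{2} + 485 = - \frac{39785}{2}$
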